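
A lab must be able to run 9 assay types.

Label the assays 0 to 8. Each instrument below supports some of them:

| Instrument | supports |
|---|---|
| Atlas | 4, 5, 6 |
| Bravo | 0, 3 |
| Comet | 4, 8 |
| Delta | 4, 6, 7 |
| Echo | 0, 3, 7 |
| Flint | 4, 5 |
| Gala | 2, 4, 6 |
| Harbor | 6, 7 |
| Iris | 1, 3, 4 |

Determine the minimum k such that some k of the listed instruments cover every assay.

5

Take {Comet, Echo, Flint, Gala, Iris}. Their union is {0, 1, 2, 3, 4, 5, 6, 7, 8}, which is all 9 assays.
No 4 of the 9 instruments cover everything (all 126 combinations miss at least one assay), so 5 is optimal.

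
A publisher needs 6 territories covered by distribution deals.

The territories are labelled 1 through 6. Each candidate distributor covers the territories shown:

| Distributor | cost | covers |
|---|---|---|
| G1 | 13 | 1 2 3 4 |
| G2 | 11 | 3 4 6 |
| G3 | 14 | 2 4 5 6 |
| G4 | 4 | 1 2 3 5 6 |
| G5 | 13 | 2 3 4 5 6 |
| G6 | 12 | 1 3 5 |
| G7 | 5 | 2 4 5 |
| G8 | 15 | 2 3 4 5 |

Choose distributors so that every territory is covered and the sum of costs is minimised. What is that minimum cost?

9

G4, G7 together cover every territory (G4 ∪ G7 = {1, 2, 3, 4, 5, 6}); total cost 4 + 5 = 9.
No covering selection has total cost below 9.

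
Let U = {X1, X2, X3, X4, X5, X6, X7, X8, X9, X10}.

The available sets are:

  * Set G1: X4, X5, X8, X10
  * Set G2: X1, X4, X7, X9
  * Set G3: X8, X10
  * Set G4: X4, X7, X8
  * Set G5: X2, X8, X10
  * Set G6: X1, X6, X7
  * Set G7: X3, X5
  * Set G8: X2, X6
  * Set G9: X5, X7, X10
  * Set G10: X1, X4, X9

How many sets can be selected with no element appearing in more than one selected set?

4

G3, G7, G8, G10 are pairwise disjoint (G3={X8,X10}; G7={X3,X5}; G8={X2,X6}; G10={X1,X4,X9}).
Every remaining set overlaps one of these, and no 5 of the listed sets are pairwise disjoint, so 4 is the maximum.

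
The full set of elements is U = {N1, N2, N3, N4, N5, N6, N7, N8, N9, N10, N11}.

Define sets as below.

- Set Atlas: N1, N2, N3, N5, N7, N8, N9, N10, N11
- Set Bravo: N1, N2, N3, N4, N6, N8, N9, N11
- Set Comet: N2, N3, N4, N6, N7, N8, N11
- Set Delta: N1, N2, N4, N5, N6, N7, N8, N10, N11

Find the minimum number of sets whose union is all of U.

Bravo and Delta cover everything between them: the union {N1, N2, N3, N4, N5, N6, N7, N8, N9, N10, N11} is all of U.
No single set has all 11 elements (the largest, Atlas, has 9), so 2 is optimal.

2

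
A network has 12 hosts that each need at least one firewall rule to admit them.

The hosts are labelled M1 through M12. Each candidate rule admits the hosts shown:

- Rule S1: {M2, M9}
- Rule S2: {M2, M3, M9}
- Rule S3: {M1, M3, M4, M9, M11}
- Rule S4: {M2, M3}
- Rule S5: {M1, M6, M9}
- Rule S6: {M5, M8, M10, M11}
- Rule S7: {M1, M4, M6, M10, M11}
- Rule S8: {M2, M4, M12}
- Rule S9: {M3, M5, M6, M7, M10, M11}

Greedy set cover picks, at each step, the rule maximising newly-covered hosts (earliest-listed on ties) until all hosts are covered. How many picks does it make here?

Greedy: pick S9 (covers 6 new) → pick S3 (covers 3 new) → pick S8 (covers 2 new) → pick S6 (covers 1 new). Total picks: 4.

4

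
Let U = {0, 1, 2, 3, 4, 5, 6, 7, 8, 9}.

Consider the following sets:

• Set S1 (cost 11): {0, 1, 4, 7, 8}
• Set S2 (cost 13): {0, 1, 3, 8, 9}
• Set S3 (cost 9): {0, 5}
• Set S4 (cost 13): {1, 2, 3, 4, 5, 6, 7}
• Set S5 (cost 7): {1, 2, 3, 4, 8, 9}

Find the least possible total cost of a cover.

26

S2, S4 together cover every point (S2 ∪ S4 = {0, 1, 2, 3, 4, 5, 6, 7, 8, 9}); total cost 13 + 13 = 26.
The greedy pick S5, S4, S3 costs 29; no covering selection beats 26.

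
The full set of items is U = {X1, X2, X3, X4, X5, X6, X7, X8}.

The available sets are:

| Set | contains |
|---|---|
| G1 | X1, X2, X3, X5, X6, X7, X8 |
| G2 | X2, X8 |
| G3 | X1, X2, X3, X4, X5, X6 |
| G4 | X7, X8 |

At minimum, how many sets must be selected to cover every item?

Take {G3, G4}. Their union is {X1, X2, X3, X4, X5, X6, X7, X8}, which is all 8 items.
No single set has all 8 items (the largest, G1, has 7), so 2 is optimal.

2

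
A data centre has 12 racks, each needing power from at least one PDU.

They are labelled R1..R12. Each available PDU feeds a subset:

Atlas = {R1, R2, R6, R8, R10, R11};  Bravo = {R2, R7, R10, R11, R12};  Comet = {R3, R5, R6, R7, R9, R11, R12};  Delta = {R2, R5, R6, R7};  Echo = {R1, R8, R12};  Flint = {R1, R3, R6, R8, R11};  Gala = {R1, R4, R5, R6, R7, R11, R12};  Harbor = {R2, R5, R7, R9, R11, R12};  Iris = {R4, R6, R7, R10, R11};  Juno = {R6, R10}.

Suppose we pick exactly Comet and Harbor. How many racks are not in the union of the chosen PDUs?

Union of Comet, Harbor = {R2, R3, R5, R6, R7, R9, R11, R12}.
Not covered: R1, R4, R8, R10 — 4 racks.

4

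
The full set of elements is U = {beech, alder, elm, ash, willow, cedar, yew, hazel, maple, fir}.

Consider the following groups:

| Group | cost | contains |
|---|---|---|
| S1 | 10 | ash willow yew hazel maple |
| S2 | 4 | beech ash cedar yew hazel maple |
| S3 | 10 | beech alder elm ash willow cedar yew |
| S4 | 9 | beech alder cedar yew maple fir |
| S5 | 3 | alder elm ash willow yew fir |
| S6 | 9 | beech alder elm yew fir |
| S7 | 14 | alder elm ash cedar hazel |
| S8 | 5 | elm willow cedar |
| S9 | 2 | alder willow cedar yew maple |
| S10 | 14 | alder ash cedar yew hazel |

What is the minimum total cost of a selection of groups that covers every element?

S2, S5 together cover every element (S2 ∪ S5 = {beech, alder, elm, ash, willow, cedar, yew, hazel, maple, fir}); total cost 4 + 3 = 7.
The greedy pick S9, S5, S2 costs 9; no covering selection beats 7.

7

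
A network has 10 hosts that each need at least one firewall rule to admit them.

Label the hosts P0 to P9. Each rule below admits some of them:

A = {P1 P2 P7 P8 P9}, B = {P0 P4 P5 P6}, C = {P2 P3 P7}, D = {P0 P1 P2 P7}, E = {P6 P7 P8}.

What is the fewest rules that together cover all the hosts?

3

Take {A, B, C}. Their union is {P0, P1, P2, P3, P4, P5, P6, P7, P8, P9}, which is all 10 hosts.
Only C contains P3, so C is forced; the remaining 7 hosts need at least 2 more rules (each remaining rule adds at most 4) — so at least 3 rules are needed, and 3 is optimal.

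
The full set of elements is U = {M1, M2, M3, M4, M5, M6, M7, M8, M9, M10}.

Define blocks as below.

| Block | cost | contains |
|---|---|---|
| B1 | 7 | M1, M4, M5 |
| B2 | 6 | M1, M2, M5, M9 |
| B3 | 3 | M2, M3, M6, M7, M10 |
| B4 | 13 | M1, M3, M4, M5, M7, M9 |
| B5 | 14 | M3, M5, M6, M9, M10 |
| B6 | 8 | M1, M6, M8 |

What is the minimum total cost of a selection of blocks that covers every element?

24

B3, B4, B6 together cover every element (B3 ∪ B4 ∪ B6 = {M1, M2, M3, M4, M5, M6, M7, M8, M9, M10}); total cost 3 + 13 + 8 = 24.
No covering selection has total cost below 24.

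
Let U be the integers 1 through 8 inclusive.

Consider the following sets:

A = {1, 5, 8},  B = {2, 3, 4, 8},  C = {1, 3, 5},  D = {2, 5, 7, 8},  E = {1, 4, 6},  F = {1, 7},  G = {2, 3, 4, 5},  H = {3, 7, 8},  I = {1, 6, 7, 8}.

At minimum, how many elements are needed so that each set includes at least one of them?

Take T = {1, 2, 7}. Each listed set contains at least one of these, so T is a hitting set of size 3.
No choice of 2 elements meets every set, so 3 is the minimum.

3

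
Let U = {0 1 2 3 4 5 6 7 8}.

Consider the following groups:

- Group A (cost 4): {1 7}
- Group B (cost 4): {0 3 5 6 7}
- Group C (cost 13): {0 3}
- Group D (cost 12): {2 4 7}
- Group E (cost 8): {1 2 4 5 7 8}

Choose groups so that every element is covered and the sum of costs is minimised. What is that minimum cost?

B, E together cover every element (B ∪ E = {0, 1, 2, 3, 4, 5, 6, 7, 8}); total cost 4 + 8 = 12.
No covering selection has total cost below 12.

12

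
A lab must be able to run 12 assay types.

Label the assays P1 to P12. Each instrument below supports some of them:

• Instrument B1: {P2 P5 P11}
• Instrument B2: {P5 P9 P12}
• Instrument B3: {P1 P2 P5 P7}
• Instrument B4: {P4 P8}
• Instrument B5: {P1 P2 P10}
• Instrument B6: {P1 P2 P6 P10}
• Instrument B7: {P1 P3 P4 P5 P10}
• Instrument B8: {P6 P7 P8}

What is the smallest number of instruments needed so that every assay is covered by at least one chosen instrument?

B1 and B2 and B7 and B8 together: B1 ∪ B2 ∪ B7 ∪ B8 = {P1, P2, P3, P4, P5, P6, P7, P8, P9, P10, P11, P12} — every assay is covered.
Only B7 contains P3, so B7 is forced; the remaining 7 assays need at least 3 more instruments (each remaining instrument adds at most 3) — so at least 4 instruments are needed, and 4 is optimal.

4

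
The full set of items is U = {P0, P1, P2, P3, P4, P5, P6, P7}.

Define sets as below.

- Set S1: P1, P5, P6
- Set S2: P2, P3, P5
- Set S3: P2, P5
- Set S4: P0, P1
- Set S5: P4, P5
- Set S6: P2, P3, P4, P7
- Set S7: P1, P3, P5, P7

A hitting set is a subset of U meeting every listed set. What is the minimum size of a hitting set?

H = {P1, P3, P5} meets every set (each contains at least one member of H), and |H| = 3.
No choice of 2 items meets every set, so 3 is the minimum.

3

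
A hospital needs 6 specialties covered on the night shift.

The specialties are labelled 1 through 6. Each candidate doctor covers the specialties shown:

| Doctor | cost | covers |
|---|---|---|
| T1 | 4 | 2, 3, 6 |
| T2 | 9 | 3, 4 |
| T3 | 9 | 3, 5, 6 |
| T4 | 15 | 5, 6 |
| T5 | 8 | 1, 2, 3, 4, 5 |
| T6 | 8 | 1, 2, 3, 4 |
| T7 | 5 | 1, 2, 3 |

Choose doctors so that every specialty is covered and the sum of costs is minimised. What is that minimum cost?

T1, T5 together cover every specialty (T1 ∪ T5 = {1, 2, 3, 4, 5, 6}); total cost 4 + 8 = 12.
No covering selection has total cost below 12.

12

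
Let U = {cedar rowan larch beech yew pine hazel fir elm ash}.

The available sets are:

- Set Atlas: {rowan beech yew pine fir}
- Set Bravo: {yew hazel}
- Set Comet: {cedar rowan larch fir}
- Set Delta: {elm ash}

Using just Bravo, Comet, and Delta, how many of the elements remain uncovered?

2

Union of Bravo, Comet, Delta = {cedar, rowan, larch, yew, hazel, fir, elm, ash}.
Not covered: beech, pine — 2 elements.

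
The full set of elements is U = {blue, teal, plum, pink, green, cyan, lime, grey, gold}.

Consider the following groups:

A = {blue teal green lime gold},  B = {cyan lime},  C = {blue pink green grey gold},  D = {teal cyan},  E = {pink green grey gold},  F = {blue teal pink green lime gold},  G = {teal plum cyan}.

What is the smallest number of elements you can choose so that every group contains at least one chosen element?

2

Take H = {cyan, gold}. Each listed group contains at least one of these, so H is a hitting set of size 2.
The groups B, E are pairwise disjoint, so any hitting set needs a separate element for each — at least 2. Hence 2 is optimal.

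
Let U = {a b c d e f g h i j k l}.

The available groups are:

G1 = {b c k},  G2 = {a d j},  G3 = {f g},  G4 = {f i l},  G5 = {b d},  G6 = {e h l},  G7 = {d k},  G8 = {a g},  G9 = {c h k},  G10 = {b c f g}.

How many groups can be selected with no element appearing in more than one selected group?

4

G4, G5, G8, G9 are pairwise disjoint (G4={f,i,l}; G5={b,d}; G8={a,g}; G9={c,h,k}).
Every remaining group overlaps one of these, and no 5 of the listed groups are pairwise disjoint, so 4 is the maximum.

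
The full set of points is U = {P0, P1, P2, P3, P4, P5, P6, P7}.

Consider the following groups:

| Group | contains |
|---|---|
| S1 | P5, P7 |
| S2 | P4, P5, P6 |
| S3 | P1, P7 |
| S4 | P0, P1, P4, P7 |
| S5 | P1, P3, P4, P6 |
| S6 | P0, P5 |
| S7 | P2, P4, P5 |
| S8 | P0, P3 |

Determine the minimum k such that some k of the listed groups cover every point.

S4, S5, and S7 cover everything between them: the union {P0, P1, P2, P3, P4, P5, P6, P7} is all of U.
Only S7 contains P2, so S7 is forced; the remaining 5 points need at least 2 more groups (each remaining group adds at most 3) — so at least 3 groups are needed, and 3 is optimal.

3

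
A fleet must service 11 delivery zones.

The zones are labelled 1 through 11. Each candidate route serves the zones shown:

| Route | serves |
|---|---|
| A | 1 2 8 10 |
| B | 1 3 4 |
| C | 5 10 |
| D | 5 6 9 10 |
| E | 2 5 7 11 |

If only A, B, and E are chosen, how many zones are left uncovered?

Union of A, B, E = {1, 2, 3, 4, 5, 7, 8, 10, 11}.
Not covered: 6, 9 — 2 zones.

2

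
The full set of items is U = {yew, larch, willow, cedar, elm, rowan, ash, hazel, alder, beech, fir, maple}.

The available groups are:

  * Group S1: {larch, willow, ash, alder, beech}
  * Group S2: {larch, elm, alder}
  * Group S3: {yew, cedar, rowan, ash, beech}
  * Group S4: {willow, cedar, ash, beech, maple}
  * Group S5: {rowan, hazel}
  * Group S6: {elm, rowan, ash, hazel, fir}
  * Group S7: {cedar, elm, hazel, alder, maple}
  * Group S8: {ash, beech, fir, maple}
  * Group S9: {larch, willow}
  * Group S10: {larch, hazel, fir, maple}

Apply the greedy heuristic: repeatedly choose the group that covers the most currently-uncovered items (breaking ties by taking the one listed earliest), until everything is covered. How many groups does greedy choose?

4

Greedy: pick S1 (covers 5 new) → pick S6 (covers 4 new) → pick S3 (covers 2 new) → pick S4 (covers 1 new). Total picks: 4.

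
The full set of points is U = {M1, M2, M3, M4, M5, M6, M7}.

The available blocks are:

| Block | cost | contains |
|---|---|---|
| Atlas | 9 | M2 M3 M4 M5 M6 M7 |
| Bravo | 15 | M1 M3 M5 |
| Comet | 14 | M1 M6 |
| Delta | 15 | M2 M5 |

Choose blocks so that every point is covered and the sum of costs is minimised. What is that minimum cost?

23

Atlas, Comet together cover every point (Atlas ∪ Comet = {M1, M2, M3, M4, M5, M6, M7}); total cost 9 + 14 = 23.
No covering selection has total cost below 23.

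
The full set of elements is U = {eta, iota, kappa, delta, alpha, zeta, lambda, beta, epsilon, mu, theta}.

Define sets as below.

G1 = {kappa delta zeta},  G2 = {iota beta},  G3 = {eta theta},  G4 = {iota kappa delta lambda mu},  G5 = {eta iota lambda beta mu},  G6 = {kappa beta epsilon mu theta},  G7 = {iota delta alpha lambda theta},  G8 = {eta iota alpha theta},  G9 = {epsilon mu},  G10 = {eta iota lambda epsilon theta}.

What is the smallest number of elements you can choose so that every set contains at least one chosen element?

H = {kappa, beta, epsilon, theta} meets every set (each contains at least one member of H), and |H| = 4.
The sets G1, G2, G3, G9 are pairwise disjoint, so any hitting set needs a separate element for each — at least 4. Hence 4 is optimal.

4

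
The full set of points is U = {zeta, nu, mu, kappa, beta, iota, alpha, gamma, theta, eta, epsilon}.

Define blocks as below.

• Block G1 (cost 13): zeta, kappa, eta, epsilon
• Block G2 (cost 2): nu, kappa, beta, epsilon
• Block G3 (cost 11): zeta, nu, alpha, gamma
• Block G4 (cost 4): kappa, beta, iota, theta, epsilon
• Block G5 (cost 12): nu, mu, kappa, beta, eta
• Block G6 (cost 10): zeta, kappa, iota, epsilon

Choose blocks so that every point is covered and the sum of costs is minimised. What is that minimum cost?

27

G3, G4, G5 together cover every point (G3 ∪ G4 ∪ G5 = {zeta, nu, mu, kappa, beta, iota, alpha, gamma, theta, eta, epsilon}); total cost 11 + 4 + 12 = 27.
The greedy pick G2, G4, G3, G5 costs 29; no covering selection beats 27.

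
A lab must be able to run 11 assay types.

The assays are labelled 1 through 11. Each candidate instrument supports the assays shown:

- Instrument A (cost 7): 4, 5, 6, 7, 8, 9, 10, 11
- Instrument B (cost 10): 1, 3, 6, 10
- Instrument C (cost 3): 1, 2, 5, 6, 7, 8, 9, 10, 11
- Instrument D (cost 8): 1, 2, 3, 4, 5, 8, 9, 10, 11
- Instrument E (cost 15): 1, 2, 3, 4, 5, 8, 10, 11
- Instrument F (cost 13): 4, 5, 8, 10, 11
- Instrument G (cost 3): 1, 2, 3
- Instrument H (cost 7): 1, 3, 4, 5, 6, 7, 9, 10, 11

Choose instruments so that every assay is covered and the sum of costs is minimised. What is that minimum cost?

10

C, H together cover every assay (C ∪ H = {1, 2, 3, 4, 5, 6, 7, 8, 9, 10, 11}); total cost 3 + 7 = 10.
The greedy pick C, G, A costs 13; no covering selection beats 10.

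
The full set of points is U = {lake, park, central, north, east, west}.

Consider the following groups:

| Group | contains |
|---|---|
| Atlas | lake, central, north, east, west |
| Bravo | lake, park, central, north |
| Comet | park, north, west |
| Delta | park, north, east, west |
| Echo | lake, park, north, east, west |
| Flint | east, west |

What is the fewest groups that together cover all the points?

Take {Atlas, Delta}. Their union is {lake, park, central, north, east, west}, which is all 6 points.
No single group has all 6 points (the largest, Atlas, has 5), so 2 is optimal.

2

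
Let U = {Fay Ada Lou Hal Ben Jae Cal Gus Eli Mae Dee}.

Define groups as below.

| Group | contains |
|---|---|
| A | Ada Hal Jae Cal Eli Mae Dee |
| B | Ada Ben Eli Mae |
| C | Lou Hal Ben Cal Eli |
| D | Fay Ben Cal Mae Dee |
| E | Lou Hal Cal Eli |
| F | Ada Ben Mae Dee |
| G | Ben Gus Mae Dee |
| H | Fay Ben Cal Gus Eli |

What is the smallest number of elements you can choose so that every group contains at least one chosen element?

T = {Cal, Mae} meets every group (each contains at least one member of T), and |T| = 2.
The groups E, F are pairwise disjoint, so any hitting set needs a separate element for each — at least 2. Hence 2 is optimal.

2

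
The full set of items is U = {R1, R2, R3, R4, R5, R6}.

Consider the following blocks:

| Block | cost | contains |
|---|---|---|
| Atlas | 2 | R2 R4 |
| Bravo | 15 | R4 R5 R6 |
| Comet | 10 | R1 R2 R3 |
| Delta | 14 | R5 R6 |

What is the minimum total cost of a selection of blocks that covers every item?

25

Bravo, Comet together cover every item (Bravo ∪ Comet = {R1, R2, R3, R4, R5, R6}); total cost 15 + 10 = 25.
The greedy pick Atlas, Comet, Delta costs 26; no covering selection beats 25.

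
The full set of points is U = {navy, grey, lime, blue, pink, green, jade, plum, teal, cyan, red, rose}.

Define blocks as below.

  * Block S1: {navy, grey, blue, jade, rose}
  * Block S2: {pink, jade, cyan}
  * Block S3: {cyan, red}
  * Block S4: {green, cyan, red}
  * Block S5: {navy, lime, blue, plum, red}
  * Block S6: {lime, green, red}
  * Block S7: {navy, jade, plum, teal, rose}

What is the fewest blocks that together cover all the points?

4

Take {S1, S2, S6, S7}. Their union is {navy, grey, lime, blue, pink, green, jade, plum, teal, cyan, red, rose}, which is all 12 points.
Only S1 contains grey, so S1 is forced; the remaining 7 points need at least 3 more blocks (each remaining block adds at most 3) — so at least 4 blocks are needed, and 4 is optimal.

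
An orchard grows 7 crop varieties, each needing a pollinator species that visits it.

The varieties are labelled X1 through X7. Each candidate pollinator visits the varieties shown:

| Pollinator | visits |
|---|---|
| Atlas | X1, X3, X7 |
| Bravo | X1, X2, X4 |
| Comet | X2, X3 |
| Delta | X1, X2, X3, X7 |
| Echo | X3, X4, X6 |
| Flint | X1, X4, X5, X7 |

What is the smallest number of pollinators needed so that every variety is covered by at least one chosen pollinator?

3

Bravo and Echo and Flint together: Bravo ∪ Echo ∪ Flint = {X1, X2, X3, X4, X5, X6, X7} — every variety is covered.
Only Flint contains X5, so Flint is forced; the remaining 3 varieties need at least 2 more pollinators (each remaining pollinator adds at most 2) — so at least 3 pollinators are needed, and 3 is optimal.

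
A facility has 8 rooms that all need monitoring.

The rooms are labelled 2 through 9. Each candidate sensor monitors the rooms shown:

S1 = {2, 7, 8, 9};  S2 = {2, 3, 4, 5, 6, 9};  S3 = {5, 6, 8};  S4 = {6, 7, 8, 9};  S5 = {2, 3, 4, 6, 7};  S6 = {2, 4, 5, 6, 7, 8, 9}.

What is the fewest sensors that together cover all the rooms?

Take {S2, S6}. Their union is {2, 3, 4, 5, 6, 7, 8, 9}, which is all 8 rooms.
No single sensor has all 8 rooms (the largest, S6, has 7), so 2 is optimal.

2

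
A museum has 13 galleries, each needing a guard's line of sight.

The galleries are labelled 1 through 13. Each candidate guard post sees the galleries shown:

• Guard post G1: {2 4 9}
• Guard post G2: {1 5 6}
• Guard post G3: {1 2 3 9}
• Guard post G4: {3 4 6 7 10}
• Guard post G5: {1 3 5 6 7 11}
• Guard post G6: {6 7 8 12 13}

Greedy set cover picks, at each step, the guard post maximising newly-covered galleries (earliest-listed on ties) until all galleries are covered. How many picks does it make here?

Greedy: pick G5 (covers 6 new) → pick G1 (covers 3 new) → pick G6 (covers 3 new) → pick G4 (covers 1 new). Total picks: 4.

4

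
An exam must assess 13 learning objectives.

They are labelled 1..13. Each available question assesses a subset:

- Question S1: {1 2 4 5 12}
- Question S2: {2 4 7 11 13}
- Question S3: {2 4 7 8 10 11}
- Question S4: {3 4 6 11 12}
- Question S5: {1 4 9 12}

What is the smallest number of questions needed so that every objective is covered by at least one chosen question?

5

Take {S1, S2, S3, S4, S5}. Their union is {1, 2, 3, 4, 5, 6, 7, 8, 9, 10, 11, 12, 13}, which is all 13 objectives.
No 4 of the 5 questions cover everything (all 5 combinations miss at least one objective), so 5 is optimal.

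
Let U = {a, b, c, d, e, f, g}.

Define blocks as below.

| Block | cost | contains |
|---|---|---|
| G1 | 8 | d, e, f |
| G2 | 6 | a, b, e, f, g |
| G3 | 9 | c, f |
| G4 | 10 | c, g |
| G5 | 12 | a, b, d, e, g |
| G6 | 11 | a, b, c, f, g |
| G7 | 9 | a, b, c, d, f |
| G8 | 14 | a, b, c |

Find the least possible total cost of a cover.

G2, G7 together cover every point (G2 ∪ G7 = {a, b, c, d, e, f, g}); total cost 6 + 9 = 15.
No covering selection has total cost below 15.

15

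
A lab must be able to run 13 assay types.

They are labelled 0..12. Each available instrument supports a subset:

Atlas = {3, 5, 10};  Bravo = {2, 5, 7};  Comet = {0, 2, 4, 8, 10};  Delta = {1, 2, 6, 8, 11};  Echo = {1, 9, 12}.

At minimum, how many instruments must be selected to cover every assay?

5

Take {Atlas, Bravo, Comet, Delta, Echo}. Their union is {0, 1, 2, 3, 4, 5, 6, 7, 8, 9, 10, 11, 12}, which is all 13 assays.
No 4 of the 5 instruments cover everything (all 5 combinations miss at least one assay), so 5 is optimal.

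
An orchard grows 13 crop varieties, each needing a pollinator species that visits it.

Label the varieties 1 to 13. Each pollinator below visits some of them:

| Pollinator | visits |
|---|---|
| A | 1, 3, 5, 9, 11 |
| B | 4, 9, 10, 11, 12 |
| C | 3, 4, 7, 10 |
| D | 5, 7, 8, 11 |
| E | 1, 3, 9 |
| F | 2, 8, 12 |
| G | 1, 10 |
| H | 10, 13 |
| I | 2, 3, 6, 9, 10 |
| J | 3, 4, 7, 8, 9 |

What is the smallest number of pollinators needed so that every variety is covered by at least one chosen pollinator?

5

B and D and G and H and I together: B ∪ D ∪ G ∪ H ∪ I = {1, 2, 3, 4, 5, 6, 7, 8, 9, 10, 11, 12, 13} — every variety is covered.
No 4 of the 10 pollinators cover everything (all 210 combinations miss at least one variety), so 5 is optimal.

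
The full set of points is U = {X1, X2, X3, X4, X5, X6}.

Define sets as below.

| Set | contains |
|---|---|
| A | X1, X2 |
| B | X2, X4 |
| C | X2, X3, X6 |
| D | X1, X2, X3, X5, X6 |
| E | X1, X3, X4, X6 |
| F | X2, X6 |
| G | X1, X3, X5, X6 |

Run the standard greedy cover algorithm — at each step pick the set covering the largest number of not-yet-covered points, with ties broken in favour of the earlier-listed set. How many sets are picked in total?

Greedy: pick D (covers 5 new) → pick B (covers 1 new). Total picks: 2.

2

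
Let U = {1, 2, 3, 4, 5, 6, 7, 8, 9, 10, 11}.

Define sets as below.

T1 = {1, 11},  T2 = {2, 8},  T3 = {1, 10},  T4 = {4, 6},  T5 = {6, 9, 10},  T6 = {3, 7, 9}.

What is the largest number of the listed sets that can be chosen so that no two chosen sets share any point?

4

T2, T3, T4, T6 are pairwise disjoint (T2={2,8}; T3={1,10}; T4={4,6}; T6={3,7,9}).
Every remaining set overlaps one of these, and no 5 of the listed sets are pairwise disjoint, so 4 is the maximum.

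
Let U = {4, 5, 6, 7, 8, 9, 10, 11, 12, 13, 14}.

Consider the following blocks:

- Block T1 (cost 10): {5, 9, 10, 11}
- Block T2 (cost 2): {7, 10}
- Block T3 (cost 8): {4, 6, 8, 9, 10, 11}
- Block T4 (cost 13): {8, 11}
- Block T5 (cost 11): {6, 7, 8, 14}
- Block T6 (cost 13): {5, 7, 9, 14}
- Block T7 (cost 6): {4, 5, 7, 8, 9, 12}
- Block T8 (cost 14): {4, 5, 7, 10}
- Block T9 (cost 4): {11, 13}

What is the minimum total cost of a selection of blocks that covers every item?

23

T2, T5, T7, T9 together cover every item (T2 ∪ T5 ∪ T7 ∪ T9 = {4, 5, 6, 7, 8, 9, 10, 11, 12, 13, 14}); total cost 2 + 11 + 6 + 4 = 23.
No covering selection has total cost below 23.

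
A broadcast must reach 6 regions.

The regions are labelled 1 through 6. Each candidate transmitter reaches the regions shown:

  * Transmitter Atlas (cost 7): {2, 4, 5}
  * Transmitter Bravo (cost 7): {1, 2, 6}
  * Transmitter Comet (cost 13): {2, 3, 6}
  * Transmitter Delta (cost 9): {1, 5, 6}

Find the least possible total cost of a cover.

27

Atlas, Bravo, Comet together cover every region (Atlas ∪ Bravo ∪ Comet = {1, 2, 3, 4, 5, 6}); total cost 7 + 7 + 13 = 27.
No covering selection has total cost below 27.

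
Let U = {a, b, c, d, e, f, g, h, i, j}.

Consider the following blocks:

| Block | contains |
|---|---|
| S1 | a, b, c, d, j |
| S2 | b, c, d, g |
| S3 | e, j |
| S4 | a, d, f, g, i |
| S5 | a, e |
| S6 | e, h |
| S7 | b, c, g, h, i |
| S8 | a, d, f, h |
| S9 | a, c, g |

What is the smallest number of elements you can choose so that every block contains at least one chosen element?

The 3 elements {d, e, g} hit every block.
No choice of 2 elements meets every block, so 3 is the minimum.

3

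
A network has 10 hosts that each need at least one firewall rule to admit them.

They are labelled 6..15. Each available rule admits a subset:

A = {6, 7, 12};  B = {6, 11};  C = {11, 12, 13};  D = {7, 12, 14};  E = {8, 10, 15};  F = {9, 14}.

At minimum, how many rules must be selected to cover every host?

4

A and C and E and F together: A ∪ C ∪ E ∪ F = {6, 7, 8, 9, 10, 11, 12, 13, 14, 15} — every host is covered.
Each rule has at most 3 hosts, and 3·3 = 9 < 10 — so at least 4 rules are needed, and 4 is optimal.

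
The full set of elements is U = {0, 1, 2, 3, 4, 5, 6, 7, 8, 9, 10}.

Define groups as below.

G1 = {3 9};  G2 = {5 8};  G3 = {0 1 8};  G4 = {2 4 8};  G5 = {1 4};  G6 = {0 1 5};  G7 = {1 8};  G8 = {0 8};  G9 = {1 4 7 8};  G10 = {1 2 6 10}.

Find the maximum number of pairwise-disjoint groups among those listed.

G1, G5, G8 are pairwise disjoint (G1={3,9}; G5={1,4}; G8={0,8}).
Every remaining group overlaps one of these, and no 4 of the listed groups are pairwise disjoint, so 3 is the maximum.

3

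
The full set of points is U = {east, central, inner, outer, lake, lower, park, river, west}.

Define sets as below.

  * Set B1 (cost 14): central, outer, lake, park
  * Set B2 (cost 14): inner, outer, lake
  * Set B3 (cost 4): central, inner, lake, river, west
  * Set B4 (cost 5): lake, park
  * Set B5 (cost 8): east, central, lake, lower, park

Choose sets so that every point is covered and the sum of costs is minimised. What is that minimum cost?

26

B2, B3, B5 together cover every point (B2 ∪ B3 ∪ B5 = {east, central, inner, outer, lake, lower, park, river, west}); total cost 14 + 4 + 8 = 26.
No covering selection has total cost below 26.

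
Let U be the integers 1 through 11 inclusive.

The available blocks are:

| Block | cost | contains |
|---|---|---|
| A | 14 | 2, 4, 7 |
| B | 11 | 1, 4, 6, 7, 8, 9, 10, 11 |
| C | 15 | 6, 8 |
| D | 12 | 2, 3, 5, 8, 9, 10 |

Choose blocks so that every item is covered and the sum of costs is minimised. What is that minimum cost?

B, D together cover every item (B ∪ D = {1, 2, 3, 4, 5, 6, 7, 8, 9, 10, 11}); total cost 11 + 12 = 23.
No covering selection has total cost below 23.

23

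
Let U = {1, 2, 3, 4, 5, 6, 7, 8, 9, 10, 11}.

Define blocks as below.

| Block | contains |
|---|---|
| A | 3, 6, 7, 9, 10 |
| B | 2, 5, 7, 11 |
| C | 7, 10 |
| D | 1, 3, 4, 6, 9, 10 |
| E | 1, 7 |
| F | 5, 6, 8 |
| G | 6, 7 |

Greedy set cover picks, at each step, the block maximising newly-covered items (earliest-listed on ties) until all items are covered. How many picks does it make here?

Greedy: pick D (covers 6 new) → pick B (covers 4 new) → pick F (covers 1 new). Total picks: 3.

3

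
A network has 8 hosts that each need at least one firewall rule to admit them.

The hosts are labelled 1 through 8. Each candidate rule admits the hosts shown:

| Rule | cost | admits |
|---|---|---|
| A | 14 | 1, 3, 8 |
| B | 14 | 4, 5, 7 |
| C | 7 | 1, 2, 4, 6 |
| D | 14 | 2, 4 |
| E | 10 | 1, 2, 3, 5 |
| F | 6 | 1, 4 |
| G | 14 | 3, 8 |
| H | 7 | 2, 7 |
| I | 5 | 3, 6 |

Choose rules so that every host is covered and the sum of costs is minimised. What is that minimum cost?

B, C, G together cover every host (B ∪ C ∪ G = {1, 2, 3, 4, 5, 6, 7, 8}); total cost 14 + 7 + 14 = 35.
The greedy pick C, E, H, A costs 38; no covering selection beats 35.

35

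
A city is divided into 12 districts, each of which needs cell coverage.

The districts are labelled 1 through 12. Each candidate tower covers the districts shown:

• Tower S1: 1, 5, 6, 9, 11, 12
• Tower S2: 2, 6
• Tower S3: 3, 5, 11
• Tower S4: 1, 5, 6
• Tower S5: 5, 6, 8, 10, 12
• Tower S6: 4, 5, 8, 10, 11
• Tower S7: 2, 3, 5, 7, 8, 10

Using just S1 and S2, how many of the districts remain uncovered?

5

Union of S1, S2 = {1, 2, 5, 6, 9, 11, 12}.
Not covered: 3, 4, 7, 8, 10 — 5 districts.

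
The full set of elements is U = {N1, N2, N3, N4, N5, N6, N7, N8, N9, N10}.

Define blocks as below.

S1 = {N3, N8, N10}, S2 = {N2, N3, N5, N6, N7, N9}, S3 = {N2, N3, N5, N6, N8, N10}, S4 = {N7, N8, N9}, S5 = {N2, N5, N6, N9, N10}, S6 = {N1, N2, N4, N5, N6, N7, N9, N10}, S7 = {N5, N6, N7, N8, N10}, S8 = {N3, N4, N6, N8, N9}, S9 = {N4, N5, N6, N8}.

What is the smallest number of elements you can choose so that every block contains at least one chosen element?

The 2 elements {N6, N8} hit every block.
No single element lies in every block, so at least 2 are needed and 2 is optimal.

2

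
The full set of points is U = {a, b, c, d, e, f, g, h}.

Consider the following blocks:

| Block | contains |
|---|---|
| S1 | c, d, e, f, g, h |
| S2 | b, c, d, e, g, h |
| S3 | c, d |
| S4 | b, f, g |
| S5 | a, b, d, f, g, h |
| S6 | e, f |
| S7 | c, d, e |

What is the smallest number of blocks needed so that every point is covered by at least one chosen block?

2

S1 and S5 cover everything between them: the union {a, b, c, d, e, f, g, h} is all of U.
No single block has all 8 points (the largest, S1, has 6), so 2 is optimal.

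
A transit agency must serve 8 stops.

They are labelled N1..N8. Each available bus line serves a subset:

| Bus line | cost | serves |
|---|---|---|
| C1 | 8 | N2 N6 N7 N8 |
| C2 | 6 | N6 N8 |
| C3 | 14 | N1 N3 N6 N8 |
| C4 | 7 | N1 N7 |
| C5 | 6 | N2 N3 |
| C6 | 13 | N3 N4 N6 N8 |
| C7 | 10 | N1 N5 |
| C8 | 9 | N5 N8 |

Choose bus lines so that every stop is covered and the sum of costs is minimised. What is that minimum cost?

31

C1, C6, C7 together cover every stop (C1 ∪ C6 ∪ C7 = {N1, N2, N3, N4, N5, N6, N7, N8}); total cost 8 + 13 + 10 = 31.
The greedy pick C1, C7, C5, C6 costs 37; no covering selection beats 31.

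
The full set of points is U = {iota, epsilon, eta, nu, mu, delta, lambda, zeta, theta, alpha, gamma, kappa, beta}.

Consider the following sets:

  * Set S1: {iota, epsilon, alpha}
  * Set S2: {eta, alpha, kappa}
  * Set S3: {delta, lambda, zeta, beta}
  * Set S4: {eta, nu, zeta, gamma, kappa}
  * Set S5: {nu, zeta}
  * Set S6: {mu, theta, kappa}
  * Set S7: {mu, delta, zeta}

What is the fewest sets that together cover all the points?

4

Take {S1, S3, S4, S6}. Their union is {iota, epsilon, eta, nu, mu, delta, lambda, zeta, theta, alpha, gamma, kappa, beta}, which is all 13 points.
Only S3 contains lambda, so S3 is forced; the remaining 9 points need at least 3 more sets (each remaining set adds at most 4) — so at least 4 sets are needed, and 4 is optimal.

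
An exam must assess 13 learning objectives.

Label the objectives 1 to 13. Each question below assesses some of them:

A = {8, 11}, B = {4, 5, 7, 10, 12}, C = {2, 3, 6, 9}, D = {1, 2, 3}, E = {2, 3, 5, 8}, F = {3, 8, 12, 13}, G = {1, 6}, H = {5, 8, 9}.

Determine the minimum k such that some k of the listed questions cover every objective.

A and B and C and D and F together: A ∪ B ∪ C ∪ D ∪ F = {1, 2, 3, 4, 5, 6, 7, 8, 9, 10, 11, 12, 13} — every objective is covered.
No 4 of the 8 questions cover everything (all 70 combinations miss at least one objective), so 5 is optimal.

5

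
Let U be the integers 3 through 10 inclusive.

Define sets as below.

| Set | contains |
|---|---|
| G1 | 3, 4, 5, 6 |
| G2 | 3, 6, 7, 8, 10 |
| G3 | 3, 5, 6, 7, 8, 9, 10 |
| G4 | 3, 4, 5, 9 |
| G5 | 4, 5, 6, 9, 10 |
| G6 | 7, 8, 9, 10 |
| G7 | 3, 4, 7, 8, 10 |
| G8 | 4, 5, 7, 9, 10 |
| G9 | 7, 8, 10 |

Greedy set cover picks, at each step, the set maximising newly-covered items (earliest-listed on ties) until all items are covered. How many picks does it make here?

Greedy: pick G3 (covers 7 new) → pick G1 (covers 1 new). Total picks: 2.

2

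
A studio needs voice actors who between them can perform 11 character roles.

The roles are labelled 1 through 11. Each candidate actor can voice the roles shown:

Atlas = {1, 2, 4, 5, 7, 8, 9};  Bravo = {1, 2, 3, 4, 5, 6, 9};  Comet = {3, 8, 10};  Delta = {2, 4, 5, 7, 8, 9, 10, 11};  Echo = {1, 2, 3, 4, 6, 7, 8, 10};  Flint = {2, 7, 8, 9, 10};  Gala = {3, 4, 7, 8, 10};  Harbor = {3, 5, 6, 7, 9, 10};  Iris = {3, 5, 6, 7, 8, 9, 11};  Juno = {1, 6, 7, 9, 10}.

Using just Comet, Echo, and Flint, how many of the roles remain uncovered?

Union of Comet, Echo, Flint = {1, 2, 3, 4, 6, 7, 8, 9, 10}.
Not covered: 5, 11 — 2 roles.

2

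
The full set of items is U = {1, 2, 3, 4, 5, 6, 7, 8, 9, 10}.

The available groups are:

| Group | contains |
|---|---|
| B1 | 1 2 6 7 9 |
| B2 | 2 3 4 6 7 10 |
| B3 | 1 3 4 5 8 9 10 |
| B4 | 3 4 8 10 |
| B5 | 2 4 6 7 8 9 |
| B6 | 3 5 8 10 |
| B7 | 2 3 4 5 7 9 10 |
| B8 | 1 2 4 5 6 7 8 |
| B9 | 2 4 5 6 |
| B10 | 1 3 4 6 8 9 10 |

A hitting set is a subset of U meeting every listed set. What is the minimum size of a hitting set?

The 2 items {6, 10} hit every group.
The groups B1, B4 are pairwise disjoint, so any hitting set needs a separate item for each — at least 2. Hence 2 is optimal.

2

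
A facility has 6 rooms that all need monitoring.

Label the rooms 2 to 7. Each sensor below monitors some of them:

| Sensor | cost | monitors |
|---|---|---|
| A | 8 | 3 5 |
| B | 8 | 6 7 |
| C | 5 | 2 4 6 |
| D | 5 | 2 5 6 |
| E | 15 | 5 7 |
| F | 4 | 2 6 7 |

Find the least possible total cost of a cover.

A, C, F together cover every room (A ∪ C ∪ F = {2, 3, 4, 5, 6, 7}); total cost 8 + 5 + 4 = 17.
No covering selection has total cost below 17.

17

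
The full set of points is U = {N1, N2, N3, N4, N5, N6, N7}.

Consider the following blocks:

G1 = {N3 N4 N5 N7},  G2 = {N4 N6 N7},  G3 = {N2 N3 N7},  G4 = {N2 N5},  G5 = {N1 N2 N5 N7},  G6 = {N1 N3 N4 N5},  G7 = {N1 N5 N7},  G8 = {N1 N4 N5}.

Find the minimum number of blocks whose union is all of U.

G2 and G3 and G6 together: G2 ∪ G3 ∪ G6 = {N1, N2, N3, N4, N5, N6, N7} — every point is covered.
Only G2 contains N6, so G2 is forced; the remaining 4 points need at least 2 more blocks (each remaining block adds at most 3) — so at least 3 blocks are needed, and 3 is optimal.

3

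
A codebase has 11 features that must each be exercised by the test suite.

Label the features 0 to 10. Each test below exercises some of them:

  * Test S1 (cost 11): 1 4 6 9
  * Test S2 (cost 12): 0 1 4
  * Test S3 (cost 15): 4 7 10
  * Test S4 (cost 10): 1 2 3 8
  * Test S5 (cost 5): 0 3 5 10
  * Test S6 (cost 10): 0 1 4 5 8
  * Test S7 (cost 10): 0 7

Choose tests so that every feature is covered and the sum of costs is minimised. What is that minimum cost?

S1, S4, S5, S7 together cover every feature (S1 ∪ S4 ∪ S5 ∪ S7 = {0, 1, 2, 3, 4, 5, 6, 7, 8, 9, 10}); total cost 11 + 10 + 5 + 10 = 36.
No covering selection has total cost below 36.

36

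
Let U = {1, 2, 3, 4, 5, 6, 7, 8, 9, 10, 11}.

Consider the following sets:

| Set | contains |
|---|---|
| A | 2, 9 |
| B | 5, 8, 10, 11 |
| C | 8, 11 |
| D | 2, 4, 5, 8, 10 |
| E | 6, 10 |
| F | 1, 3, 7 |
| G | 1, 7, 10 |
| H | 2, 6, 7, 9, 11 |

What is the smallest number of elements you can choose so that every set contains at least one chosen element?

4

The 4 elements {2, 7, 8, 10} hit every set.
The sets A, C, E, F are pairwise disjoint, so any hitting set needs a separate element for each — at least 4. Hence 4 is optimal.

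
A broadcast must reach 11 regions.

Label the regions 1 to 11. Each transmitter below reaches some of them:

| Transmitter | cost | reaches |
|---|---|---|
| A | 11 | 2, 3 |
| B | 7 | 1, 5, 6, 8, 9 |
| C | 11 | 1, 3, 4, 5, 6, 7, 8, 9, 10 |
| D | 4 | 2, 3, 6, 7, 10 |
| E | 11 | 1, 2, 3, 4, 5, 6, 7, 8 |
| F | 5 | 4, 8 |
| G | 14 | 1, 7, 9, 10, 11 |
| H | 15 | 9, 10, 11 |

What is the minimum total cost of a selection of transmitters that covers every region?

25

E, G together cover every region (E ∪ G = {1, 2, 3, 4, 5, 6, 7, 8, 9, 10, 11}); total cost 11 + 14 = 25.
The greedy pick D, B, F, G costs 30; no covering selection beats 25.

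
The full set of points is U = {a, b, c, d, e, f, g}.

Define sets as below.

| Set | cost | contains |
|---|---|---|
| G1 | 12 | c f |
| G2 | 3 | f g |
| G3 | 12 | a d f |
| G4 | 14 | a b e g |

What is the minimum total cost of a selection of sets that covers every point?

38

G1, G3, G4 together cover every point (G1 ∪ G3 ∪ G4 = {a, b, c, d, e, f, g}); total cost 12 + 12 + 14 = 38.
The greedy pick G2, G4, G1, G3 costs 41; no covering selection beats 38.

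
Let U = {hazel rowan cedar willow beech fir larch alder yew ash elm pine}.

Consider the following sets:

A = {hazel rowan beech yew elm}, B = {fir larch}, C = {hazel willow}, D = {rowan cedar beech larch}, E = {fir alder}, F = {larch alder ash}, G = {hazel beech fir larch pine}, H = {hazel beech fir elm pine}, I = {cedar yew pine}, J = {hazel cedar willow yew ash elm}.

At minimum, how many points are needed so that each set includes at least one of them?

4

T = {hazel, cedar, larch, alder} meets every set (each contains at least one member of T), and |T| = 4.
No choice of 3 points meets every set, so 4 is the minimum.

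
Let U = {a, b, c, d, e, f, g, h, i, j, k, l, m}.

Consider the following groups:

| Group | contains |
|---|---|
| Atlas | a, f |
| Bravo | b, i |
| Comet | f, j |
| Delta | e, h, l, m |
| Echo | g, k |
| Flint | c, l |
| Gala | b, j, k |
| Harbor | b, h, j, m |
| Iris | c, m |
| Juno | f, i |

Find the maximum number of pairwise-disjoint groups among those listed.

Atlas, Bravo, Echo, Iris are pairwise disjoint (Atlas={a,f}; Bravo={b,i}; Echo={g,k}; Iris={c,m}).
Every remaining group overlaps one of these, and no 5 of the listed groups are pairwise disjoint, so 4 is the maximum.

4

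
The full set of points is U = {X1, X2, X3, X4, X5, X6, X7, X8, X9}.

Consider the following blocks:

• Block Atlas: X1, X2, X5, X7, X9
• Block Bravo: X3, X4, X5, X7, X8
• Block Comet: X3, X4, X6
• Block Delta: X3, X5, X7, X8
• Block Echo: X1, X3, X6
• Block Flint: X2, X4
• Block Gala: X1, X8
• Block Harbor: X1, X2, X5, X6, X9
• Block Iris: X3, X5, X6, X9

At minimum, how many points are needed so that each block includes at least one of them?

3

Take H = {X1, X3, X4}. Each listed block contains at least one of these, so H is a hitting set of size 3.
The blocks Flint, Gala, Iris are pairwise disjoint, so any hitting set needs a separate point for each — at least 3. Hence 3 is optimal.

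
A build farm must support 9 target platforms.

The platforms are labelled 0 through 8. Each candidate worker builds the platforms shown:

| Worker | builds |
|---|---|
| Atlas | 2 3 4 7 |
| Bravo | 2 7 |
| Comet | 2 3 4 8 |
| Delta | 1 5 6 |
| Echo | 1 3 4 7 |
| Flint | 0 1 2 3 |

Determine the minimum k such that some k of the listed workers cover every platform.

Take {Comet, Delta, Echo, Flint}. Their union is {0, 1, 2, 3, 4, 5, 6, 7, 8}, which is all 9 platforms.
Only Flint contains 0, so Flint is forced; the remaining 5 platforms need at least 3 more workers (each remaining worker adds at most 2) — so at least 4 workers are needed, and 4 is optimal.

4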